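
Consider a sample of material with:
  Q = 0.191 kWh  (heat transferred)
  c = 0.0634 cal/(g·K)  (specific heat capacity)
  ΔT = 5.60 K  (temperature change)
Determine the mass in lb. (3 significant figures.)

Rearranging: m = Q/(c·ΔT).
Q = 0.191 kWh = 6.876×10^5 J; c = 0.0634 cal/(g·K) = 265.3 J/(kg·K); ΔT = 5.60 K.
m = 462.9 kg
462.9 kg × (1 lb / 0.4536 kg) = 1020 lb

1020 lb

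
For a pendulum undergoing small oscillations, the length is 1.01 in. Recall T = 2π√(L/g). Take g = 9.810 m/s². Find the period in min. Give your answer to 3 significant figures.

T is given directly by: T = 2π√(L/g).
L = 1.01 in = 0.02565 m; g = 9.810 m/s².
T = 0.3213 s
0.3213 s × (1 min / 60.00 s) = 0.005355 min

0.00536 min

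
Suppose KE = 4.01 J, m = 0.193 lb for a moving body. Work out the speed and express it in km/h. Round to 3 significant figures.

34.5 km/h

Rearranging KE = ½mv² for v: v = √(2·KE/m).
KE = 4.01 J; m = 0.193 lb = 0.08754 kg.
v = 9.571 m/s
9.571 m/s × (1 km/h / 0.2778 m/s) = 34.46 km/h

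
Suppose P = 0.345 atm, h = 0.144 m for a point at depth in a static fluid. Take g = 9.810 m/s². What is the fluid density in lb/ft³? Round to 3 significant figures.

1540 lb/ft³

Rearranging P = ρ·g·h for ρ: ρ = P/(g·h).
P = 0.345 atm = 34957 Pa; h = 0.144 m; g = 9.810 m/s².
ρ = 24746 kg/m³
24746 kg/m³ × (1 lb/ft³ / 16.02 kg/m³) = 1545 lb/ft³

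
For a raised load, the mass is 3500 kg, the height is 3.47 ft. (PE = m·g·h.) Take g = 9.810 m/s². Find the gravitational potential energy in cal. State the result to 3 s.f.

8680 cal

PE is given directly by: PE = mgh.
m = 3500 kg; h = 3.47 ft = 1.058 m; g = 9.810 m/s².
PE = 36315 J  (the unit combination reduces to kg·m²/s² = J)
36315 J × (1 cal / 4.184 J) = 8679 cal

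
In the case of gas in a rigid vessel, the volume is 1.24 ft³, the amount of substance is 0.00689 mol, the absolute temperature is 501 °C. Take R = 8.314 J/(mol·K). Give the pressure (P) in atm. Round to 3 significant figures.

Directly: P = nRT/V.
V = 1.24 ft³ = 0.03511 m³; n = 0.00689 mol; T = 501 °C = 774.1 K; R = 8.314 J/(mol·K).
P = 1263 Pa
1263 Pa × (1 atm / 1.013×10^5 Pa) = 0.01246 atm

0.0125 atm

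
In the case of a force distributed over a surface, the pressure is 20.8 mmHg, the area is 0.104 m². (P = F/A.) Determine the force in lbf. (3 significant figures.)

64.8 lbf

Rearranging P = F/A for F: F = P·A.
P = 20.8 mmHg = 2773 Pa; A = 0.104 m².
F = 288.4 N  (the unit combination reduces to kg·m/s² = N)
288.4 N × (1 lbf / 4.448 N) = 64.84 lbf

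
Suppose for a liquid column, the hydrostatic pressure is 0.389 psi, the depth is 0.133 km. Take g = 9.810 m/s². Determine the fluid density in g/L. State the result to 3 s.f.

2.06 g/L

Rearranging: ρ = P/(g·h).
P = 0.389 psi = 2682 Pa; h = 0.133 km = 133.0 m; g = 9.810 m/s².
ρ = 2.056 kg/m³
Since 1 g/L = 1 kg/m³, 2.056 g/L.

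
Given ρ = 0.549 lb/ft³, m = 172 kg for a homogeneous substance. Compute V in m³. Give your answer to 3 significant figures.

Rearranging ρ = m/V for V: V = m/ρ.
ρ = 0.549 lb/ft³ = 8.794 kg/m³; m = 172 kg.
V = 19.56 m³

19.6 m³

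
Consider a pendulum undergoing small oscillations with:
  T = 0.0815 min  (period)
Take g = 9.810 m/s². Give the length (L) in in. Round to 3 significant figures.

Solving T = 2π√(L/g) for L: L = g·(T/2π)².
T = 0.0815 min = 4.890 s; g = 9.810 m/s².
L = 5.942 m
5.942 m × (1 in / 0.02540 m) = 233.9 in

234 in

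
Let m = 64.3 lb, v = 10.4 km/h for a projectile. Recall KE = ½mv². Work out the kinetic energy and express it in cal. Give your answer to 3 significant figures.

29.1 cal

KE is given directly by: KE = ½mv².
m = 64.3 lb = 29.17 kg; v = 10.4 km/h = 2.889 m/s.
KE = 121.7 J  (the unit combination reduces to kg·m²/s² = J)
121.7 J × (1 cal / 4.184 J) = 29.09 cal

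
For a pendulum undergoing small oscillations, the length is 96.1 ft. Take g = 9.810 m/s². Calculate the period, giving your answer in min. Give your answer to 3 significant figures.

0.181 min

T is given directly by: T = 2π√(L/g).
L = 96.1 ft = 29.29 m; g = 9.810 m/s².
T = 10.86 s
10.86 s × (1 min / 60.00 s) = 0.1810 min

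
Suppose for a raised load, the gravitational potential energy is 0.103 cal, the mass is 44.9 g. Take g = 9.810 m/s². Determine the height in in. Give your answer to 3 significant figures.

Rearranging PE = m·g·h for h: h = PE/(m·g).
PE = 0.103 cal = 0.4310 J; m = 44.9 g = 0.04490 kg; g = 9.810 m/s².
h = 0.9784 m
0.9784 m × (1 in / 0.02540 m) = 38.52 in

38.5 in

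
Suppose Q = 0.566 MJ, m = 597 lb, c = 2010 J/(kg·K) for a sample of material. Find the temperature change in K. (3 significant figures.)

Rearranging Q = m·c·ΔT for ΔT: ΔT = Q/(m·c).
Q = 0.566 MJ = 5.660×10^5 J; m = 597 lb = 270.8 kg; c = 2010 J/(kg·K).
ΔT = 1.040 K

1.04 K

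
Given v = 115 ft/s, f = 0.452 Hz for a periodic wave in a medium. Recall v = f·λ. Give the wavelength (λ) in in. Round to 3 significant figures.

3050 in

Rearranging: λ = v/f.
v = 115 ft/s = 35.05 m/s; f = 0.452 Hz.
λ = 77.55 m
77.55 m × (1 in / 0.02540 m) = 3053 in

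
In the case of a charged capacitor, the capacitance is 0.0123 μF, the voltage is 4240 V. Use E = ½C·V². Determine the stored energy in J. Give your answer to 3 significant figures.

Directly: E = ½CV².
C = 0.0123 μF = 1.230×10^-8 F; V = 4240 V.
E = 0.1106 J  (the unit combination reduces to kg·m²/s² = J)

0.111 J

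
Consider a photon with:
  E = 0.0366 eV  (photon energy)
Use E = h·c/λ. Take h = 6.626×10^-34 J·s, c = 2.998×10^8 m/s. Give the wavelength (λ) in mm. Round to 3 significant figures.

Solving E = h·c/λ for λ: λ = hc/E.
E = 0.0366 eV = 5.864×10^-21 J; h = 6.626×10^-34 J·s; c = 2.998×10^8 m/s.
λ = 3.388×10^-5 m
3.388×10^-5 m × (1 mm / 0.001000 m) = 0.03388 mm

0.0339 mm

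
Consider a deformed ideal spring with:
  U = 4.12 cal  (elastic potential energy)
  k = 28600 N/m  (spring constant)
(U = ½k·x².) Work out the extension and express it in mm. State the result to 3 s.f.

Rearranging: x = √(2U/k).
U = 4.12 cal = 17.24 J; k = 28600 N/m.
x = 0.03472 m
0.03472 m × (1 mm / 0.001000 m) = 34.72 mm

34.7 mm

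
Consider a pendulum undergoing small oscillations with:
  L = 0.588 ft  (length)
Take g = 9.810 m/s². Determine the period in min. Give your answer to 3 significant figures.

Directly: T = 2π√(L/g).
L = 0.588 ft = 0.1792 m; g = 9.810 m/s².
T = 0.8493 s
0.8493 s × (1 min / 60.00 s) = 0.01415 min

0.0142 min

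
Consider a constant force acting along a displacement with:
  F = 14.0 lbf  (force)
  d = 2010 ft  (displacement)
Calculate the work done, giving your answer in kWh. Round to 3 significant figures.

W is given directly by: W = F·d.
F = 14.0 lbf = 62.28 N; d = 2010 ft = 612.6 m.
W = 38153 J
38153 J × (1 kWh / 3.600×10^6 J) = 0.01060 kWh

0.0106 kWh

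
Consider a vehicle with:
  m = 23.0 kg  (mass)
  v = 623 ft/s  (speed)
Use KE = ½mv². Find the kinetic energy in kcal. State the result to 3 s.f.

99.1 kcal

Directly: KE = ½mv².
m = 23.0 kg; v = 623 ft/s = 189.9 m/s.
KE = 4.147×10^5 J
4.147×10^5 J × (1 kcal / 4184 J) = 99.11 kcal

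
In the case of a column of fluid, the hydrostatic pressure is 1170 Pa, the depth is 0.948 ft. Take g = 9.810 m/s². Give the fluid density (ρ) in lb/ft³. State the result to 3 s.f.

Rearranging: ρ = P/(g·h).
P = 1170 Pa; h = 0.948 ft = 0.2890 m; g = 9.810 m/s².
ρ = 412.8 kg/m³
412.8 kg/m³ × (1 lb/ft³ / 16.02 kg/m³) = 25.77 lb/ft³

25.8 lb/ft³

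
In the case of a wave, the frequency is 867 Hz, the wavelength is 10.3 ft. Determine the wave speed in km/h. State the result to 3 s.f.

v is given directly by: v = fλ.
f = 867 Hz; λ = 10.3 ft = 3.139 m.
v = 2722 m/s
2722 m/s × (1 km/h / 0.2778 m/s) = 9799 km/h

9800 km/h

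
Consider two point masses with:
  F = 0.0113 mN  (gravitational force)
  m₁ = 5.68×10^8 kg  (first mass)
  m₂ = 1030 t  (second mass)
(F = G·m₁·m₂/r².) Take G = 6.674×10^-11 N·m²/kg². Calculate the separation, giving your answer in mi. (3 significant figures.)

Rearranging F = G·m₁·m₂/r² for r: r = √(G·m₁m₂/F).
F = 0.0113 mN = 1.130×10^-5 N; m₁ = 5.68×10^8 kg; m₂ = 1030 t = 1.030×10^6 kg; G = 6.674×10^-11 N·m²/kg².
r = 58782 m
58782 m × (1 mi / 1609 m) = 36.53 mi

36.5 mi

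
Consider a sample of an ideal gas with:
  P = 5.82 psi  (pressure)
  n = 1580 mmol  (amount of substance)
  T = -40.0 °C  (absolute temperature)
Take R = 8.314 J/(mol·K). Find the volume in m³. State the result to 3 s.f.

From the ideal-gas law: V = nRT/P.
P = 5.82 psi = 40127 Pa; n = 1580 mmol = 1.580 mol; T = -40.0 °C = 233.1 K; R = 8.314 J/(mol·K).
V = 0.07632 m³

0.0763 m³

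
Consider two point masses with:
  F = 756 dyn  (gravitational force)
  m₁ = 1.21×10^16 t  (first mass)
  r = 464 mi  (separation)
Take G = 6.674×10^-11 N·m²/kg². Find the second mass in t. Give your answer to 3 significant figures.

0.00522 t

Rearranging: m₂ = F·r²/(G·m₁).
F = 756 dyn = 0.007560 N; m₁ = 1.21×10^16 t = 1.210×10^19 kg; r = 464 mi = 7.467×10^5 m; G = 6.674×10^-11 N·m²/kg².
m₂ = 5.220 kg
5.220 kg × (1 t / 1000 kg) = 0.005220 t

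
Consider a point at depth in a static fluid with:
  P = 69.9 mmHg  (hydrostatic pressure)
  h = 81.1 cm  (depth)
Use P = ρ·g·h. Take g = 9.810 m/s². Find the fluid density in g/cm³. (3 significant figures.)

1.17 g/cm³

Solving P = ρ·g·h for ρ: ρ = P/(g·h).
P = 69.9 mmHg = 9319 Pa; h = 81.1 cm = 0.8110 m; g = 9.810 m/s².
ρ = 1171 kg/m³
1171 kg/m³ × (1 g/cm³ / 1000 kg/m³) = 1.171 g/cm³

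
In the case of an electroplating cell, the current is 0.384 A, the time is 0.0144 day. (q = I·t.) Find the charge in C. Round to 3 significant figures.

q is given directly by: q = It.
I = 0.384 A; t = 0.0144 day = 1244 s.
q = 477.8 C  (the unit combination reduces to A·s = C)

478 C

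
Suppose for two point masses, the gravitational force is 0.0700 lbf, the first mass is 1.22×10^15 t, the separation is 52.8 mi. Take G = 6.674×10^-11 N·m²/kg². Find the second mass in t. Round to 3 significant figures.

Rearranging F = G·m₁·m₂/r² for m₂: m₂ = F·r²/(G·m₁).
F = 0.0700 lbf = 0.3114 N; m₁ = 1.22×10^15 t = 1.220×10^18 kg; r = 52.8 mi = 84973 m; G = 6.674×10^-11 N·m²/kg².
m₂ = 27.61 kg
27.61 kg × (1 t / 1000 kg) = 0.02761 t

0.0276 t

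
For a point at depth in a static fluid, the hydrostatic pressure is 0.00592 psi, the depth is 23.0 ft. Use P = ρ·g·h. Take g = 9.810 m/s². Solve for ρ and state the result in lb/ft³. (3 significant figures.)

0.0371 lb/ft³

Solving P = ρ·g·h for ρ: ρ = P/(g·h).
P = 0.00592 psi = 40.82 Pa; h = 23.0 ft = 7.010 m; g = 9.810 m/s².
ρ = 0.5935 kg/m³
0.5935 kg/m³ × (1 lb/ft³ / 16.02 kg/m³) = 0.03705 lb/ft³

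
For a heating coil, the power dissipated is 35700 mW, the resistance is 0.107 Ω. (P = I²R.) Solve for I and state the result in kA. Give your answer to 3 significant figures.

0.0183 kA

Rearranging: I = √(P/R).
P = 35700 mW = 35.70 W; R = 0.107 Ω.
I = 18.27 A
18.27 A × (1 kA / 1000 A) = 0.01827 kA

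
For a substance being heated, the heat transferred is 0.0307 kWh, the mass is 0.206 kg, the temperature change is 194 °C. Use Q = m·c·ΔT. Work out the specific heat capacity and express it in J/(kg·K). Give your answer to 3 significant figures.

2770 J/(kg·K)

Solving Q = m·c·ΔT for c: c = Q/(m·ΔT).
Q = 0.0307 kWh = 1.105×10^5 J; m = 0.206 kg; ΔT = 194 °C = 194.0 K.
c = 2765 J/(kg·K)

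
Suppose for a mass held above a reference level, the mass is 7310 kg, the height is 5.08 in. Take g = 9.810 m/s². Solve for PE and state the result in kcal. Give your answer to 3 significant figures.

Directly: PE = mgh.
m = 7310 kg; h = 5.08 in = 0.1290 m; g = 9.810 m/s².
PE = 9253 J
9253 J × (1 kcal / 4184 J) = 2.212 kcal

2.21 kcal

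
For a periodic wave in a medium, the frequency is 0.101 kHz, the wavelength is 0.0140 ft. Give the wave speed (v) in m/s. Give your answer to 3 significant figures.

0.431 m/s

Directly: v = fλ.
f = 0.101 kHz = 101.0 Hz; λ = 0.0140 ft = 0.004267 m.
v = 0.4310 m/s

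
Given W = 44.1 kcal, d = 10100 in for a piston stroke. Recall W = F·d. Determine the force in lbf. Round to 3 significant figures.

162 lbf

Rearranging: F = W/d.
W = 44.1 kcal = 1.845×10^5 J; d = 10100 in = 256.5 m.
F = 719.2 N  (the unit combination reduces to kg·m/s² = N)
719.2 N × (1 lbf / 4.448 N) = 161.7 lbf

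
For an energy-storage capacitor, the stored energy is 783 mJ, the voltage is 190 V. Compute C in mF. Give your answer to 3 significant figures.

0.0434 mF

Rearranging: C = 2E/V².
E = 783 mJ = 0.7830 J; V = 190 V.
C = 4.338×10^-5 F
4.338×10^-5 F × (1 mF / 0.001000 F) = 0.04338 mF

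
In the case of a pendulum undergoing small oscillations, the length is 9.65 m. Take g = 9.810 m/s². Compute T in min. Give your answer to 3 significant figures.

0.104 min

Directly: T = 2π√(L/g).
L = 9.65 m; g = 9.810 m/s².
T = 6.232 s
6.232 s × (1 min / 60.00 s) = 0.1039 min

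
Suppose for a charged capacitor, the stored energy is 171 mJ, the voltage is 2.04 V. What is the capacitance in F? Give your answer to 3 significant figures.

0.0822 F

Rearranging: C = 2E/V².
E = 171 mJ = 0.1710 J; V = 2.04 V.
C = 0.08218 F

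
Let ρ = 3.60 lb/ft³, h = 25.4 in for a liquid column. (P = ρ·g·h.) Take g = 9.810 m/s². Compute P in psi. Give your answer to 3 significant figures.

Directly: P = ρgh.
ρ = 3.60 lb/ft³ = 57.67 kg/m³; h = 25.4 in = 0.6452 m; g = 9.810 m/s².
P = 365.0 Pa
365.0 Pa × (1 psi / 6895 Pa) = 0.05293 psi

0.0529 psi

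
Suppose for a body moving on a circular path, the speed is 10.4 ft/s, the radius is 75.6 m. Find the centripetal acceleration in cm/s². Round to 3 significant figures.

13.3 cm/s²

Directly: a = v²/r.
v = 10.4 ft/s = 3.170 m/s; r = 75.6 m.
a = 0.1329 m/s²
0.1329 m/s² × (1 cm/s² / 0.01000 m/s²) = 13.29 cm/s²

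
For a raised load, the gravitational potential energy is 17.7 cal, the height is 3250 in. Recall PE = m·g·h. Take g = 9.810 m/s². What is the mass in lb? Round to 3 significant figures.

0.202 lb

Rearranging: m = PE/(g·h).
PE = 17.7 cal = 74.06 J; h = 3250 in = 82.55 m; g = 9.810 m/s².
m = 0.09145 kg
0.09145 kg × (1 lb / 0.4536 kg) = 0.2016 lb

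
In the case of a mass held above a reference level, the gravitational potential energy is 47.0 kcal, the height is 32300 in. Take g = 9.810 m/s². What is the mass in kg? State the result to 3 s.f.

24.4 kg

Rearranging PE = m·g·h for m: m = PE/(g·h).
PE = 47.0 kcal = 1.966×10^5 J; h = 32300 in = 820.4 m; g = 9.810 m/s².
m = 24.43 kg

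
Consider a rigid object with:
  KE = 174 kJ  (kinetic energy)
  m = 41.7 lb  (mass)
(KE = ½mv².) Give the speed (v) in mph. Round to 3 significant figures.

303 mph

Rearranging KE = ½mv² for v: v = √(2·KE/m).
KE = 174 kJ = 1.740×10^5 J; m = 41.7 lb = 18.91 kg.
v = 135.6 m/s
135.6 m/s × (1 mph / 0.4470 m/s) = 303.4 mph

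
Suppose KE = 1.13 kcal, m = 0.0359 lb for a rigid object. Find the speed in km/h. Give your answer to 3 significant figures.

Solving KE = ½mv² for v: v = √(2·KE/m).
KE = 1.13 kcal = 4728 J; m = 0.0359 lb = 0.01628 kg.
v = 762.0 m/s
762.0 m/s × (1 km/h / 0.2778 m/s) = 2743 km/h

2740 km/h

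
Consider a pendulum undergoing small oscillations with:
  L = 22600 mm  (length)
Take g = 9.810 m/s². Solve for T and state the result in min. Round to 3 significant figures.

0.159 min

T is given directly by: T = 2π√(L/g).
L = 22600 mm = 22.60 m; g = 9.810 m/s².
T = 9.537 s
9.537 s × (1 min / 60.00 s) = 0.1589 min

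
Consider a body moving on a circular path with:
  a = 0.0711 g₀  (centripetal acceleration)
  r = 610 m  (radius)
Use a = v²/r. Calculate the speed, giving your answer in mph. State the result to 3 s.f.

Solving a = v²/r for v: v = √(a·r).
a = 0.0711 g₀ = 0.6973 m/s²; r = 610 m.
v = 20.62 m/s
20.62 m/s × (1 mph / 0.4470 m/s) = 46.13 mph

46.1 mph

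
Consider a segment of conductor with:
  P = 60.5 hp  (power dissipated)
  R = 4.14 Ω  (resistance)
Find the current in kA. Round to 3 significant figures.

0.104 kA

Rearranging P = I²R for I: I = √(P/R).
P = 60.5 hp = 45115 W; R = 4.14 Ω.
I = 104.4 A
104.4 A × (1 kA / 1000 A) = 0.1044 kA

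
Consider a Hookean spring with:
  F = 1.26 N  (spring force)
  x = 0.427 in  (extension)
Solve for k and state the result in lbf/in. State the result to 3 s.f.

From Hooke's law: k = F/x.
F = 1.26 N; x = 0.427 in = 0.01085 m.
k = 116.2 N/m
116.2 N/m × (1 lbf/in / 175.1 N/m) = 0.6634 lbf/in

0.663 lbf/in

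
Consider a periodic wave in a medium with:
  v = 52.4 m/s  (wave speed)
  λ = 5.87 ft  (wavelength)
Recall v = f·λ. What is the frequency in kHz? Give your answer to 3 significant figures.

Solving v = f·λ for f: f = v/λ.
v = 52.4 m/s; λ = 5.87 ft = 1.789 m.
f = 29.29 Hz
29.29 Hz × (1 kHz / 1000 Hz) = 0.02929 kHz

0.0293 kHz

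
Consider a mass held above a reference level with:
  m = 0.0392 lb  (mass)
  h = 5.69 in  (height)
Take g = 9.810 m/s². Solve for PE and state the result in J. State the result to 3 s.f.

Directly: PE = mgh.
m = 0.0392 lb = 0.01778 kg; h = 5.69 in = 0.1445 m; g = 9.810 m/s².
PE = 0.02521 J

0.0252 J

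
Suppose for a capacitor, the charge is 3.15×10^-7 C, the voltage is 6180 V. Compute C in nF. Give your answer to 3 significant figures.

0.0510 nF

Directly: C = Q/V.
Q = 3.15×10^-7 C; V = 6180 V.
C = 5.097×10^-11 F
5.097×10^-11 F × (1 nF / 1.000×10^-9 F) = 0.05097 nF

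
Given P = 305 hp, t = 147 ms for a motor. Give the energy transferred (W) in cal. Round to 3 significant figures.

Solving P = W/t for W: W = P·t.
P = 305 hp = 2.274×10^5 W; t = 147 ms = 0.1470 s.
W = 33433 J
33433 J × (1 cal / 4.184 J) = 7991 cal

7990 cal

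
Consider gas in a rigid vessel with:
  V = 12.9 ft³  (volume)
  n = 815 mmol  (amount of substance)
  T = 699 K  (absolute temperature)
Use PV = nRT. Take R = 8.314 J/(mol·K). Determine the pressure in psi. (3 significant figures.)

From the ideal-gas law: P = nRT/V.
V = 12.9 ft³ = 0.3653 m³; n = 815 mmol = 0.8150 mol; T = 699 K; R = 8.314 J/(mol·K).
P = 12966 Pa
12966 Pa × (1 psi / 6895 Pa) = 1.881 psi

1.88 psi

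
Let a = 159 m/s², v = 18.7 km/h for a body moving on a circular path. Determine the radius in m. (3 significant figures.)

Rearranging a = v²/r for r: r = v²/a.
a = 159 m/s²; v = 18.7 km/h = 5.194 m/s.
r = 0.1697 m

0.170 m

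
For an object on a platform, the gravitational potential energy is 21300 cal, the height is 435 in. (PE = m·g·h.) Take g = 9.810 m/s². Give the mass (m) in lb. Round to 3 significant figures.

1810 lb

Rearranging: m = PE/(g·h).
PE = 21300 cal = 89119 J; h = 435 in = 11.05 m; g = 9.810 m/s².
m = 822.2 kg
822.2 kg × (1 lb / 0.4536 kg) = 1813 lb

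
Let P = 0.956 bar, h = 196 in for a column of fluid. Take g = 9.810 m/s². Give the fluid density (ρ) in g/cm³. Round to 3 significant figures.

Rearranging: ρ = P/(g·h).
P = 0.956 bar = 95600 Pa; h = 196 in = 4.978 m; g = 9.810 m/s².
ρ = 1957 kg/m³
1957 kg/m³ × (1 g/cm³ / 1000 kg/m³) = 1.957 g/cm³

1.96 g/cm³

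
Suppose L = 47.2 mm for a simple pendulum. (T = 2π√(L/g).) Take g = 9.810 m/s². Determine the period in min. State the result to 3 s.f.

T is given directly by: T = 2π√(L/g).
L = 47.2 mm = 0.04720 m; g = 9.810 m/s².
T = 0.4358 s
0.4358 s × (1 min / 60.00 s) = 0.007264 min

0.00726 min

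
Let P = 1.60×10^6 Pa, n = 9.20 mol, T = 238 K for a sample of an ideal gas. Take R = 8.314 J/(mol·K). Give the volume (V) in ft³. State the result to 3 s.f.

0.402 ft³

Solving PV = nRT for V: V = nRT/P.
P = 1.60×10^6 Pa; n = 9.20 mol; T = 238 K; R = 8.314 J/(mol·K).
V = 0.01138 m³
0.01138 m³ × (1 ft³ / 0.02832 m³) = 0.4018 ft³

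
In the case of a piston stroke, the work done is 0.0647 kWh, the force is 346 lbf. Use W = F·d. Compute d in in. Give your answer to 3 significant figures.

5960 in

Rearranging: d = W/F.
W = 0.0647 kWh = 2.329×10^5 J; F = 346 lbf = 1539 N.
d = 151.3 m
151.3 m × (1 in / 0.02540 m) = 5958 in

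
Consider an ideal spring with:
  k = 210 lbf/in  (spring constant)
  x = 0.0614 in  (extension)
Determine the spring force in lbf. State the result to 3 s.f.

From Hooke's law: F = kx.
k = 210 lbf/in = 36777 N/m; x = 0.0614 in = 0.001560 m.
F = 57.36 N  (the unit combination reduces to kg·m/s² = N)
57.36 N × (1 lbf / 4.448 N) = 12.89 lbf

12.9 lbf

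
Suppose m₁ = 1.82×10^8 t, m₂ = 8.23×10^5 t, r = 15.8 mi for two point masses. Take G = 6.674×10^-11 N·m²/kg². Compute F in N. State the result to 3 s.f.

15.5 N

Directly: F = Gm₁m₂/r².
m₁ = 1.82×10^8 t = 1.820×10^11 kg; m₂ = 8.23×10^5 t = 8.230×10^8 kg; r = 15.8 mi = 25428 m; G = 6.674×10^-11 N·m²/kg².
F = 15.46 N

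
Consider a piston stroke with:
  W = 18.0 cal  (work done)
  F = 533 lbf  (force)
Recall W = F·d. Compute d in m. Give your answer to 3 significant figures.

0.0318 m

Rearranging W = F·d for d: d = W/F.
W = 18.0 cal = 75.31 J; F = 533 lbf = 2371 N.
d = 0.03177 m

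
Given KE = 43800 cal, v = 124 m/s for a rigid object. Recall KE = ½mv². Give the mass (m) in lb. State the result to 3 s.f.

52.6 lb

Solving KE = ½mv² for m: m = 2·KE/v².
KE = 43800 cal = 1.833×10^5 J; v = 124 m/s.
m = 23.84 kg
23.84 kg × (1 lb / 0.4536 kg) = 52.55 lb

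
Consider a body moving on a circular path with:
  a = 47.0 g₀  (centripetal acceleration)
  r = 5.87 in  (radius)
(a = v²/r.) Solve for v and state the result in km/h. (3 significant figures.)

29.8 km/h

Rearranging a = v²/r for v: v = √(a·r).
a = 47.0 g₀ = 460.9 m/s²; r = 5.87 in = 0.1491 m.
v = 8.290 m/s
8.290 m/s × (1 km/h / 0.2778 m/s) = 29.84 km/h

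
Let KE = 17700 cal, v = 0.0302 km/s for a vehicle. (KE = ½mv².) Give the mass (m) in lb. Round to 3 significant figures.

358 lb

Solving KE = ½mv² for m: m = 2·KE/v².
KE = 17700 cal = 74057 J; v = 0.0302 km/s = 30.20 m/s.
m = 162.4 kg
162.4 kg × (1 lb / 0.4536 kg) = 358.0 lb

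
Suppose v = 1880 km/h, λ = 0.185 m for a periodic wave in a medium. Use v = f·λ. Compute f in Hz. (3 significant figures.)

Rearranging: f = v/λ.
v = 1880 km/h = 522.2 m/s; λ = 0.185 m.
f = 2823 Hz

2820 Hz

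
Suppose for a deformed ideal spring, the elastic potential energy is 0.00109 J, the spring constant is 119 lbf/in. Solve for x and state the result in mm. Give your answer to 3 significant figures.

0.323 mm

Solving U = ½k·x² for x: x = √(2U/k).
U = 0.00109 J; k = 119 lbf/in = 20840 N/m.
x = 3.234×10^-4 m
3.234×10^-4 m × (1 mm / 0.001000 m) = 0.3234 mm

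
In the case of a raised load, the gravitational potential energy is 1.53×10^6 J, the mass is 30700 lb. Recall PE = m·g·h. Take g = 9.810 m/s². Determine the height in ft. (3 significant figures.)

36.7 ft

Rearranging PE = m·g·h for h: h = PE/(m·g).
PE = 1.53×10^6 J; m = 30700 lb = 13925 kg; g = 9.810 m/s².
h = 11.20 m
11.20 m × (1 ft / 0.3048 m) = 36.75 ft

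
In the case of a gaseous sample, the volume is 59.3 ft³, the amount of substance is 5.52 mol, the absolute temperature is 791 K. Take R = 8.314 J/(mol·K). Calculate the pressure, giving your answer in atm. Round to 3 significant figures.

0.213 atm

Directly: P = nRT/V.
V = 59.3 ft³ = 1.679 m³; n = 5.52 mol; T = 791 K; R = 8.314 J/(mol·K).
P = 21619 Pa
21619 Pa × (1 atm / 1.013×10^5 Pa) = 0.2134 atm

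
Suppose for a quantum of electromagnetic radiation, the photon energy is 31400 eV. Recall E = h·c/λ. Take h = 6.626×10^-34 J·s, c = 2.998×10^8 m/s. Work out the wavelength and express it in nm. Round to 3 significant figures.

Rearranging: λ = hc/E.
E = 31400 eV = 5.031×10^-15 J; h = 6.626×10^-34 J·s; c = 2.998×10^8 m/s.
λ = 3.949×10^-11 m
3.949×10^-11 m × (1 nm / 1.000×10^-9 m) = 0.03949 nm

0.0395 nm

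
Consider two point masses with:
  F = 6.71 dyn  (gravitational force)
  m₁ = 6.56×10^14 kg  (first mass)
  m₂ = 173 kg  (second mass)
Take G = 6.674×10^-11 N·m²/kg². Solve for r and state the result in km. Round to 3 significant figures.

From Newton's law of gravitation: r = √(G·m₁m₂/F).
F = 6.71 dyn = 6.710×10^-5 N; m₁ = 6.56×10^14 kg; m₂ = 173 kg; G = 6.674×10^-11 N·m²/kg².
r = 3.360×10^5 m
3.360×10^5 m × (1 km / 1000 m) = 336.0 km

336 km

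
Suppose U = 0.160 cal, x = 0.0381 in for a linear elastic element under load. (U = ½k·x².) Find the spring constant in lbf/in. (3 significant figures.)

8160 lbf/in

Rearranging: k = 2U/x².
U = 0.160 cal = 0.6694 J; x = 0.0381 in = 9.677×10^-4 m.
k = 1.430×10^6 N/m
1.430×10^6 N/m × (1 lbf/in / 175.1 N/m) = 8163 lbf/in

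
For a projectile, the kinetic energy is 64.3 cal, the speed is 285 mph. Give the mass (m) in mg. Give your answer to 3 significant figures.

Rearranging: m = 2·KE/v².
KE = 64.3 cal = 269.0 J; v = 285 mph = 127.4 m/s.
m = 0.03315 kg
0.03315 kg × (1 mg / 1.000×10^-6 kg) = 33147 mg

33100 mg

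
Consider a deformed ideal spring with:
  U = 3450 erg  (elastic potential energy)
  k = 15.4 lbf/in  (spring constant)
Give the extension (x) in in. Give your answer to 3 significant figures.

0.0199 in

Rearranging U = ½k·x² for x: x = √(2U/k).
U = 3450 erg = 3.450×10^-4 J; k = 15.4 lbf/in = 2697 N/m.
x = 5.058×10^-4 m
5.058×10^-4 m × (1 in / 0.02540 m) = 0.01991 in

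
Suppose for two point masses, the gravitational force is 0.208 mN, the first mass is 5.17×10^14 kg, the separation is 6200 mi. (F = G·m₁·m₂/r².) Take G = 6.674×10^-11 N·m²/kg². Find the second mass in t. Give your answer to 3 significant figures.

From Newton's law of gravitation: m₂ = F·r²/(G·m₁).
F = 0.208 mN = 2.080×10^-4 N; m₁ = 5.17×10^14 kg; r = 6200 mi = 9.978×10^6 m; G = 6.674×10^-11 N·m²/kg².
m₂ = 6.002×10^5 kg
6.002×10^5 kg × (1 t / 1000 kg) = 600.2 t

600 t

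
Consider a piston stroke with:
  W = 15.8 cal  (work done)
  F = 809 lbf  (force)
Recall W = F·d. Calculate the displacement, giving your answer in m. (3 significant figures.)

Rearranging W = F·d for d: d = W/F.
W = 15.8 cal = 66.11 J; F = 809 lbf = 3599 N.
d = 0.01837 m

0.0184 m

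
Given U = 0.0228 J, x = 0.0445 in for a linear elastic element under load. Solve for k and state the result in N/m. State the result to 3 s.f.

Rearranging U = ½k·x² for k: k = 2U/x².
U = 0.0228 J; x = 0.0445 in = 0.001130 m.
k = 35693 N/m

35700 N/m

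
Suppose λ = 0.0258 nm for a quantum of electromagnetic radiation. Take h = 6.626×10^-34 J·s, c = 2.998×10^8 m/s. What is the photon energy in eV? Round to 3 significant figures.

E is given directly by: E = hc/λ.
λ = 0.0258 nm = 2.580×10^-11 m; h = 6.626×10^-34 J·s; c = 2.998×10^8 m/s.
E = 7.700×10^-15 J
7.700×10^-15 J × (1 eV / 1.602×10^-19 J) = 48057 eV

48100 eV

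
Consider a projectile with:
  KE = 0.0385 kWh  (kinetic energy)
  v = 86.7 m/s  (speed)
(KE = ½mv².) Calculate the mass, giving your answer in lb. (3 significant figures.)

81.3 lb

Rearranging KE = ½mv² for m: m = 2·KE/v².
KE = 0.0385 kWh = 1.386×10^5 J; v = 86.7 m/s.
m = 36.88 kg
36.88 kg × (1 lb / 0.4536 kg) = 81.30 lb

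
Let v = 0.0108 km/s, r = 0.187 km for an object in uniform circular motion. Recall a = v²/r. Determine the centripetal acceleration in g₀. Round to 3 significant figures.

Directly: a = v²/r.
v = 0.0108 km/s = 10.80 m/s; r = 0.187 km = 187.0 m.
a = 0.6237 m/s²
0.6237 m/s² × (1 g₀ / 9.807 m/s²) = 0.06360 g₀

0.0636 g₀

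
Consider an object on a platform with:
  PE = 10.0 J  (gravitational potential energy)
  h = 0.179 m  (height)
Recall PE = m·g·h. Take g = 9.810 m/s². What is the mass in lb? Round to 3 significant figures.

12.6 lb

Solving PE = m·g·h for m: m = PE/(g·h).
PE = 10.0 J; h = 0.179 m; g = 9.810 m/s².
m = 5.695 kg
5.695 kg × (1 lb / 0.4536 kg) = 12.55 lb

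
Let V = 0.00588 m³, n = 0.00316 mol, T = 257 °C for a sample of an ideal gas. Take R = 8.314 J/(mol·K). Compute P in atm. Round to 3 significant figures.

0.0234 atm

P is given directly by: P = nRT/V.
V = 0.00588 m³; n = 0.00316 mol; T = 257 °C = 530.1 K; R = 8.314 J/(mol·K).
P = 2369 Pa
2369 Pa × (1 atm / 1.013×10^5 Pa) = 0.02338 atm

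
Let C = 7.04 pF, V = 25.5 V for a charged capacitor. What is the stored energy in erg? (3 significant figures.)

0.0229 erg

E is given directly by: E = ½CV².
C = 7.04 pF = 7.040×10^-12 F; V = 25.5 V.
E = 2.289×10^-9 J  (the unit combination reduces to kg·m²/s² = J)
2.289×10^-9 J × (1 erg / 1.000×10^-7 J) = 0.02289 erg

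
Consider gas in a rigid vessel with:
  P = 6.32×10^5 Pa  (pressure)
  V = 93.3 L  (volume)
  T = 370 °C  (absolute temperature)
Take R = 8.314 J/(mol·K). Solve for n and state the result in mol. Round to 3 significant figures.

From the ideal-gas law: n = PV/(RT).
P = 6.32×10^5 Pa; V = 93.3 L = 0.09330 m³; T = 370 °C = 643.1 K; R = 8.314 J/(mol·K).
n = 11.03 mol

11.0 mol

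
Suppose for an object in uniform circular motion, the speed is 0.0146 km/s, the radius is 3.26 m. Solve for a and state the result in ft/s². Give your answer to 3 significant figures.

Directly: a = v²/r.
v = 0.0146 km/s = 14.60 m/s; r = 3.26 m.
a = 65.39 m/s²
65.39 m/s² × (1 ft/s² / 0.3048 m/s²) = 214.5 ft/s²

215 ft/s²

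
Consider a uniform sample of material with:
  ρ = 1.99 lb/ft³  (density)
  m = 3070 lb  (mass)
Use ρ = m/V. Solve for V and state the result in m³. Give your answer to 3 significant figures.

Solving ρ = m/V for V: V = m/ρ.
ρ = 1.99 lb/ft³ = 31.88 kg/m³; m = 3070 lb = 1393 kg.
V = 43.68 m³

43.7 m³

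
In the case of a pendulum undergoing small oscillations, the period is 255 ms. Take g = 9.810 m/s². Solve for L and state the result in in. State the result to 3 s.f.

Rearranging T = 2π√(L/g) for L: L = g·(T/2π)².
T = 255 ms = 0.2550 s; g = 9.810 m/s².
L = 0.01616 m
0.01616 m × (1 in / 0.02540 m) = 0.6361 in

0.636 in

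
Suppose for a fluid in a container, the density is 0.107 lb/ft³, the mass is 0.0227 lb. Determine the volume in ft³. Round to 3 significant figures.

0.212 ft³

Rearranging: V = m/ρ.
ρ = 0.107 lb/ft³ = 1.714 kg/m³; m = 0.0227 lb = 0.01030 kg.
V = 0.006007 m³
0.006007 m³ × (1 ft³ / 0.02832 m³) = 0.2121 ft³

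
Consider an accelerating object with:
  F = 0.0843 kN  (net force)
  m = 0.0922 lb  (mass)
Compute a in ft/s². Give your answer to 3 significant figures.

From Newton's second law: a = F/m.
F = 0.0843 kN = 84.30 N; m = 0.0922 lb = 0.04182 kg.
a = 2016 m/s²
2016 m/s² × (1 ft/s² / 0.3048 m/s²) = 6613 ft/s²

6610 ft/s²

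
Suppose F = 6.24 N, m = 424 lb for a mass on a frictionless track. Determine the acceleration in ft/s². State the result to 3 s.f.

Rearranging F = m·a for a: a = F/m.
F = 6.24 N; m = 424 lb = 192.3 kg.
a = 0.03245 m/s²
0.03245 m/s² × (1 ft/s² / 0.3048 m/s²) = 0.1064 ft/s²

0.106 ft/s²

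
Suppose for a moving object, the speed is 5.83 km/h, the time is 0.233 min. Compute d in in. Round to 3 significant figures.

891 in

Rearranging: d = v·t.
v = 5.83 km/h = 1.619 m/s; t = 0.233 min = 13.98 s.
d = 22.64 m
22.64 m × (1 in / 0.02540 m) = 891.3 in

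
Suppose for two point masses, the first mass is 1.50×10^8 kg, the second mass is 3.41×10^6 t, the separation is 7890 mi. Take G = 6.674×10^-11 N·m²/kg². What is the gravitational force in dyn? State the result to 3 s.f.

F is given directly by: F = Gm₁m₂/r².
m₁ = 1.50×10^8 kg; m₂ = 3.41×10^6 t = 3.410×10^9 kg; r = 7890 mi = 1.270×10^7 m; G = 6.674×10^-11 N·m²/kg².
F = 2.117×10^-7 N
2.117×10^-7 N × (1 dyn / 1.000×10^-5 N) = 0.02117 dyn

0.0212 dyn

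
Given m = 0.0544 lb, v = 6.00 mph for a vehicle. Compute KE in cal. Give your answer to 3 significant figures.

0.0212 cal

Directly: KE = ½mv².
m = 0.0544 lb = 0.02468 kg; v = 6.00 mph = 2.682 m/s.
KE = 0.08876 J
0.08876 J × (1 cal / 4.184 J) = 0.02121 cal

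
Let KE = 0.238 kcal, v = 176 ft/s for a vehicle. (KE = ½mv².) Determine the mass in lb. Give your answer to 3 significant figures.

Rearranging: m = 2·KE/v².
KE = 0.238 kcal = 995.8 J; v = 176 ft/s = 53.64 m/s.
m = 0.6921 kg
0.6921 kg × (1 lb / 0.4536 kg) = 1.526 lb

1.53 lb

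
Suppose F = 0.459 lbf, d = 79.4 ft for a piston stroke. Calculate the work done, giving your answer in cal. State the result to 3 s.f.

11.8 cal

Directly: W = F·d.
F = 0.459 lbf = 2.042 N; d = 79.4 ft = 24.20 m.
W = 49.41 J  (the unit combination reduces to kg·m²/s² = J)
49.41 J × (1 cal / 4.184 J) = 11.81 cal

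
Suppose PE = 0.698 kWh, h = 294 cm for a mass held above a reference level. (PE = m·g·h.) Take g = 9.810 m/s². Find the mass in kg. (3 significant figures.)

Rearranging: m = PE/(g·h).
PE = 0.698 kWh = 2.513×10^6 J; h = 294 cm = 2.940 m; g = 9.810 m/s².
m = 87125 kg

87100 kg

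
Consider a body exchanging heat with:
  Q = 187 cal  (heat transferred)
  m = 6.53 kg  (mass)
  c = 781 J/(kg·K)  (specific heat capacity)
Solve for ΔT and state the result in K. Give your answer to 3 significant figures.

Rearranging: ΔT = Q/(m·c).
Q = 187 cal = 782.4 J; m = 6.53 kg; c = 781 J/(kg·K).
ΔT = 0.1534 K

0.153 K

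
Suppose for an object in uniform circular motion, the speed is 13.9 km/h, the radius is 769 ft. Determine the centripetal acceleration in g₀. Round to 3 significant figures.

Directly: a = v²/r.
v = 13.9 km/h = 3.861 m/s; r = 769 ft = 234.4 m.
a = 0.06360 m/s²
0.06360 m/s² × (1 g₀ / 9.807 m/s²) = 0.006486 g₀

0.00649 g₀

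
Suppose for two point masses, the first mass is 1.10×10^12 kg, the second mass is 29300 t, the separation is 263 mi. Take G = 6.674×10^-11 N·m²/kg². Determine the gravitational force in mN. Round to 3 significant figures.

From Newton's law of gravitation: F = Gm₁m₂/r².
m₁ = 1.10×10^12 kg; m₂ = 29300 t = 2.930×10^7 kg; r = 263 mi = 4.233×10^5 m; G = 6.674×10^-11 N·m²/kg².
F = 0.01201 N
0.01201 N × (1 mN / 0.001000 N) = 12.01 mN

12.0 mN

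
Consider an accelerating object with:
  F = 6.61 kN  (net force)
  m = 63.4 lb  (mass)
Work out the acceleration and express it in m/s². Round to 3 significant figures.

230 m/s²

Rearranging F = m·a for a: a = F/m.
F = 6.61 kN = 6610 N; m = 63.4 lb = 28.76 kg.
a = 229.9 m/s²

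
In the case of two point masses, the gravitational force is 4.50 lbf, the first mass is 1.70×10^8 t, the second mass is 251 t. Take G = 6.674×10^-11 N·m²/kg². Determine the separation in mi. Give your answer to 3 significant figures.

From Newton's law of gravitation: r = √(G·m₁m₂/F).
F = 4.50 lbf = 20.02 N; m₁ = 1.70×10^8 t = 1.700×10^11 kg; m₂ = 251 t = 2.510×10^5 kg; G = 6.674×10^-11 N·m²/kg².
r = 377.2 m
377.2 m × (1 mi / 1609 m) = 0.2344 mi

0.234 mi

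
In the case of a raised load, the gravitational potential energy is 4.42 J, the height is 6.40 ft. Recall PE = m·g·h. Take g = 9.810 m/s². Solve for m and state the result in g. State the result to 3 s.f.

Solving PE = m·g·h for m: m = PE/(g·h).
PE = 4.42 J; h = 6.40 ft = 1.951 m; g = 9.810 m/s².
m = 0.2310 kg
0.2310 kg × (1 g / 0.001000 kg) = 231.0 g

231 g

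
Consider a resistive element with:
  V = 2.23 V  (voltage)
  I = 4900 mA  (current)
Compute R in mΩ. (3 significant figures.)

From Ohm's law: R = V/I.
V = 2.23 V; I = 4900 mA = 4.900 A.
R = 0.4551 Ω
0.4551 Ω × (1 mΩ / 0.001000 Ω) = 455.1 mΩ

455 mΩ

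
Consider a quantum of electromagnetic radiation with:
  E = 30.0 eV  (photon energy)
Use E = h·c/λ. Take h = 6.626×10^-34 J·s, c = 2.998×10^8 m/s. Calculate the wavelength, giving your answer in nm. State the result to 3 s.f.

Solving E = h·c/λ for λ: λ = hc/E.
E = 30.0 eV = 4.807×10^-18 J; h = 6.626×10^-34 J·s; c = 2.998×10^8 m/s.
λ = 4.133×10^-8 m
4.133×10^-8 m × (1 nm / 1.000×10^-9 m) = 41.33 nm

41.3 nm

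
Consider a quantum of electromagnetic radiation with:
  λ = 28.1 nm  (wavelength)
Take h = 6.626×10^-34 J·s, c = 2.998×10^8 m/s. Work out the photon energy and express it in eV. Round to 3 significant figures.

Directly: E = hc/λ.
λ = 28.1 nm = 2.810×10^-8 m; h = 6.626×10^-34 J·s; c = 2.998×10^8 m/s.
E = 7.069×10^-18 J
7.069×10^-18 J × (1 eV / 1.602×10^-19 J) = 44.12 eV

44.1 eV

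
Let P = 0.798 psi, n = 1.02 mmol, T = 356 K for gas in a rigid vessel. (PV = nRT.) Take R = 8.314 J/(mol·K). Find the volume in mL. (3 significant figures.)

From the ideal-gas law: V = nRT/P.
P = 0.798 psi = 5502 Pa; n = 1.02 mmol = 0.001020 mol; T = 356 K; R = 8.314 J/(mol·K).
V = 5.487×10^-4 m³
5.487×10^-4 m³ × (1 mL / 1.000×10^-6 m³) = 548.7 mL

549 mL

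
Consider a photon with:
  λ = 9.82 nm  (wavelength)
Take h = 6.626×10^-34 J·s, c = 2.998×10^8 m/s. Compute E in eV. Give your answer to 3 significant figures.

Directly: E = hc/λ.
λ = 9.82 nm = 9.820×10^-9 m; h = 6.626×10^-34 J·s; c = 2.998×10^8 m/s.
E = 2.023×10^-17 J
2.023×10^-17 J × (1 eV / 1.602×10^-19 J) = 126.3 eV

126 eV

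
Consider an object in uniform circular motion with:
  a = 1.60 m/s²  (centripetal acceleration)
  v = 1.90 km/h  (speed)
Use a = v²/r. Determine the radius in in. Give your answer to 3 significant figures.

6.85 in

Solving a = v²/r for r: r = v²/a.
a = 1.60 m/s²; v = 1.90 km/h = 0.5278 m/s.
r = 0.1741 m
0.1741 m × (1 in / 0.02540 m) = 6.854 in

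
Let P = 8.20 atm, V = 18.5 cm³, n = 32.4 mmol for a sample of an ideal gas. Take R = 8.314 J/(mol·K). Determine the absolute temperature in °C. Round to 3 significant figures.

-216 °C

Rearranging: T = PV/(nR).
P = 8.20 atm = 8.309×10^5 Pa; V = 18.5 cm³ = 1.850×10^-5 m³; n = 32.4 mmol = 0.03240 mol; R = 8.314 J/(mol·K).
T = 57.06 K
57.06 K − 273.15 = -216.1 °C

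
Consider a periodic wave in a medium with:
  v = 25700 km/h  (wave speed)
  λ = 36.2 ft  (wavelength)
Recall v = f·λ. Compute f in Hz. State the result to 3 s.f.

647 Hz

Solving v = f·λ for f: f = v/λ.
v = 25700 km/h = 7139 m/s; λ = 36.2 ft = 11.03 m.
f = 647.0 Hz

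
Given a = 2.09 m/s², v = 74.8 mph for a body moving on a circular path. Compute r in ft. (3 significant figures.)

1760 ft

Solving a = v²/r for r: r = v²/a.
a = 2.09 m/s²; v = 74.8 mph = 33.44 m/s.
r = 535.0 m
535.0 m × (1 ft / 0.3048 m) = 1755 ft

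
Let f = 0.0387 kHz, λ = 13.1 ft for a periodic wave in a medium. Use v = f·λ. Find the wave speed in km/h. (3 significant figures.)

556 km/h

v is given directly by: v = fλ.
f = 0.0387 kHz = 38.70 Hz; λ = 13.1 ft = 3.993 m.
v = 154.5 m/s
154.5 m/s × (1 km/h / 0.2778 m/s) = 556.3 km/h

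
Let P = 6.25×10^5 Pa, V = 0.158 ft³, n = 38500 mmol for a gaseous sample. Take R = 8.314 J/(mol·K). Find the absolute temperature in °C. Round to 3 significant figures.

-264 °C

From the ideal-gas law: T = PV/(nR).
P = 6.25×10^5 Pa; V = 0.158 ft³ = 0.004474 m³; n = 38500 mmol = 38.50 mol; R = 8.314 J/(mol·K).
T = 8.736 K
8.736 K − 273.15 = -264.4 °C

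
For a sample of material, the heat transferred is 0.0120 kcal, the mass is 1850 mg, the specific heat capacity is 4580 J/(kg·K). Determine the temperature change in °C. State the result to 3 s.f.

5.93 °C

Rearranging: ΔT = Q/(m·c).
Q = 0.0120 kcal = 50.21 J; m = 1850 mg = 0.001850 kg; c = 4580 J/(kg·K).
ΔT = 5.926 K
Since 1 °C = 1 K, 5.926 °C.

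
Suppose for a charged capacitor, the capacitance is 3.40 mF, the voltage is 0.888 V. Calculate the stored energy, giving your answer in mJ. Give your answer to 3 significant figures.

E is given directly by: E = ½CV².
C = 3.40 mF = 0.003400 F; V = 0.888 V.
E = 0.001341 J
0.001341 J × (1 mJ / 0.001000 J) = 1.341 mJ

1.34 mJ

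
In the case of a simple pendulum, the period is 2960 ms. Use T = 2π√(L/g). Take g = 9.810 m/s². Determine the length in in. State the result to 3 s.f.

85.7 in

Solving T = 2π√(L/g) for L: L = g·(T/2π)².
T = 2960 ms = 2.960 s; g = 9.810 m/s².
L = 2.177 m
2.177 m × (1 in / 0.02540 m) = 85.72 in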